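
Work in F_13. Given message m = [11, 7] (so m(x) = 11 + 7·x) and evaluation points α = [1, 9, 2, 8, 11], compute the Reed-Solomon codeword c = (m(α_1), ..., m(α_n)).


c = [5, 9, 12, 2, 10]

Message polynomial: m(x) = 11 + 7·x (mod 13).
For each evaluation point α_i, compute m(α_i) mod 13:
  α_1 = 1: Horner steps 7 → 5, so m(1) = 5.
  α_2 = 9: Horner steps 7 → 9, so m(9) = 9.
  α_3 = 2: Horner steps 7 → 12, so m(2) = 12.
  α_4 = 8: Horner steps 7 → 2, so m(8) = 2.
  α_5 = 11: Horner steps 7 → 10, so m(11) = 10.
Codeword c = [5, 9, 12, 2, 10] ∈ F_13^5.


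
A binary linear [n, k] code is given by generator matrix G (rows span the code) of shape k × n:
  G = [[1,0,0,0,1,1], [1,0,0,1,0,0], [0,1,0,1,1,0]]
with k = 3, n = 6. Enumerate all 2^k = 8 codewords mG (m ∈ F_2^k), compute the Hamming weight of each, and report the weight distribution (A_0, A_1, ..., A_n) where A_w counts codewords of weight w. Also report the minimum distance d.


Weight distribution: A_0 = 1, A_2 = 2, A_3 = 4, A_4 = 1. Minimum distance d = 2.

Enumerate all 2^3 = 8 messages m ∈ F_2^3.
For each, compute codeword c = mG in F_2^6, then tally its weight.
  m = 000 → c = 000000, weight = 0.
  m = 100 → c = 100011, weight = 3.
  m = 010 → c = 100100, weight = 2.
  m = 110 → c = 000111, weight = 3.
  m = 001 → c = 010110, weight = 3.
  m = 101 → c = 110101, weight = 4.
  m = 011 → c = 110010, weight = 3.
  m = 111 → c = 010001, weight = 2.
Tally weights:
  weight 0: 1 codewords.
  weight 2: 2 codewords.
  weight 3: 4 codewords.
  weight 4: 1 codewords.
Minimum distance d = smallest w > 0 with A_w > 0 = 2.
Sanity: Σ A_w = 8 = 2^3 = 8 ✓.


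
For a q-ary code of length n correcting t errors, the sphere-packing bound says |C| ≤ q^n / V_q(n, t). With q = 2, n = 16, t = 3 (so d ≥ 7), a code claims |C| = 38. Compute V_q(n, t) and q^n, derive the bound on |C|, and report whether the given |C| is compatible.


V_q(n, t) = 697, q^n = 65536, Hamming bound = 94, |C| = 38 ≤ bound (satisfied).

Step 1: Compute V_q(n, t) = Σ_{j=0}^3 C(n, j) (q−1)^j.
  j = 0: C(16,0)·(1)^0 = 1·1 = 1.
  j = 1: C(16,1)·(1)^1 = 16·1 = 16.
  j = 2: C(16,2)·(1)^2 = 120·1 = 120.
  j = 3: C(16,3)·(1)^3 = 560·1 = 560.
  V_q(n, t) = 1 + 16 + 120 + 560 = 697.
Step 2: q^n = 2^16 = 65536.
Step 3: Hamming bound ⌊q^n / V_q(n,t)⌋ = ⌊65536/697⌋ = 94.
Step 4: Compare |C| = 38 to 94: satisfied.
The claimed |C| lies below the Hamming bound.


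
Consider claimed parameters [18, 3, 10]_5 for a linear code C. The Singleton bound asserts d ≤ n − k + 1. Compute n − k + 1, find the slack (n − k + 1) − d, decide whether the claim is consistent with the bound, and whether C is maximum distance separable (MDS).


Singleton RHS = n − k + 1 = 16, slack = 6, bound satisfied, not MDS.

Singleton bound: d ≤ n − k + 1.
Here n = 18, k = 3, so n − k + 1 = 16.
Given d = 10, check d ≤ 16: YES.
Slack = (n − k + 1) − d = 6.
The code is NOT MDS (slack = 6 > 0).
Description: the claimed parameters are [18, 3, 10]_5; such a code would be non-MDS.


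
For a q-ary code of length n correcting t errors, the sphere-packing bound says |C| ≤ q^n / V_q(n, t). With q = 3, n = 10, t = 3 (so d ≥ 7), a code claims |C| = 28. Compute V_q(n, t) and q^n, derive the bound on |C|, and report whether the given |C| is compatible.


V_q(n, t) = 1161, q^n = 59049, Hamming bound = 50, |C| = 28 ≤ bound (satisfied).

Step 1: Compute V_q(n, t) = Σ_{j=0}^3 C(n, j) (q−1)^j.
  j = 0: C(10,0)·(2)^0 = 1·1 = 1.
  j = 1: C(10,1)·(2)^1 = 10·2 = 20.
  j = 2: C(10,2)·(2)^2 = 45·4 = 180.
  j = 3: C(10,3)·(2)^3 = 120·8 = 960.
  V_q(n, t) = 1 + 20 + 180 + 960 = 1161.
Step 2: q^n = 3^10 = 59049.
Step 3: Hamming bound ⌊q^n / V_q(n,t)⌋ = ⌊59049/1161⌋ = 50.
Step 4: Compare |C| = 28 to 50: satisfied.
The claimed |C| lies below the Hamming bound.


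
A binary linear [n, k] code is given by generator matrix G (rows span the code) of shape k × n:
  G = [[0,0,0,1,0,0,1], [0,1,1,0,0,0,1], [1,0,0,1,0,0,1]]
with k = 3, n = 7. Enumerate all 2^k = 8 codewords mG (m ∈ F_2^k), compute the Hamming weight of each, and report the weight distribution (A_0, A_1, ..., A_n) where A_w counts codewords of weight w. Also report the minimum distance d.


Weight distribution: A_0 = 1, A_1 = 1, A_2 = 1, A_3 = 3, A_4 = 2. Minimum distance d = 1.

Enumerate all 2^3 = 8 messages m ∈ F_2^3.
For each, compute codeword c = mG in F_2^7, then tally its weight.
  m = 000 → c = 0000000, weight = 0.
  m = 100 → c = 0001001, weight = 2.
  m = 010 → c = 0110001, weight = 3.
  m = 110 → c = 0111000, weight = 3.
  m = 001 → c = 1001001, weight = 3.
  m = 101 → c = 1000000, weight = 1.
  m = 011 → c = 1111000, weight = 4.
  m = 111 → c = 1110001, weight = 4.
Tally weights:
  weight 0: 1 codewords.
  weight 1: 1 codewords.
  weight 2: 1 codewords.
  weight 3: 3 codewords.
  weight 4: 2 codewords.
Minimum distance d = smallest w > 0 with A_w > 0 = 1.
Sanity: Σ A_w = 8 = 2^3 = 8 ✓.


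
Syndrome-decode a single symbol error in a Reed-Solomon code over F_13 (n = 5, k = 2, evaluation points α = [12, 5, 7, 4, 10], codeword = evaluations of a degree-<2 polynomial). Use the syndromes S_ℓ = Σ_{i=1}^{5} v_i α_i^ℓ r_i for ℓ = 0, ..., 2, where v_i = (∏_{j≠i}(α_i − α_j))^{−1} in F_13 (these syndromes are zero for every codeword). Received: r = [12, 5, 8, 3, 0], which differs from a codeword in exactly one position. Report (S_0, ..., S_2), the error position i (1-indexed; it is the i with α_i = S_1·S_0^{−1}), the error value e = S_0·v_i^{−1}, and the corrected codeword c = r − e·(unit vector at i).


S = (6, 4, 7), error at position 2, error magnitude e = 9, c = [12, 9, 8, 3, 0].

Step 1: column multipliers v_i = (∏_{j≠i}(α_i − α_j))^{−1} mod 13.
  i = 1 (α = 12): (12−5)(12−7)(12−4)(12−10) = 7·5·8·2 = 560 ≡ 1, so v_1 = 1^{−1} = 1 (mod 13).
  i = 2 (α = 5): (5−12)(5−7)(5−4)(5−10) = (−7)·(−2)·1·(−5) = −70 ≡ 8, so v_2 = 8^{−1} = 5 (mod 13).
  i = 3 (α = 7): (7−12)(7−5)(7−4)(7−10) = (−5)·2·3·(−3) = 90 ≡ 12, so v_3 = 12^{−1} = 12 (mod 13).
  i = 4 (α = 4): (4−12)(4−5)(4−7)(4−10) = (−8)·(−1)·(−3)·(−6) = 144 ≡ 1, so v_4 = 1^{−1} = 1 (mod 13).
  i = 5 (α = 10): (10−12)(10−5)(10−7)(10−4) = (−2)·5·3·6 = −180 ≡ 2, so v_5 = 2^{−1} = 7 (mod 13).
  v = [1, 5, 12, 1, 7].
Step 2: syndromes of r = [12, 5, 8, 3, 0] (all sums mod 13).
  S_0 = Σ v_i r_i = 1·12 + 5·5 + 12·8 + 1·3 + 7·0 = 136 ≡ 6.
  S_1 = Σ v_i α_i r_i = 1·12·12 + 5·5·5 + 12·7·8 + 1·4·3 + 7·10·0 = 953 ≡ 4.
  α_i^2 mod 13 = [1, 12, 10, 3, 9].
  S_2 = Σ v_i α_i^2 r_i = 1·1·12 + 5·12·5 + 12·10·8 + 1·3·3 + 7·9·0 = 1281 ≡ 7.
  S = (6, 4, 7) ≠ 0, so r is not a codeword (an error is present).
Step 3: locate the error. For a single error e at position i, S_ℓ = v_i·e·α_i^ℓ, so α_err = S_1/S_0.
  S_0^{−1} = 6^{−1} = 11 (mod 13), so α_err = 4·11 = 44 ≡ 5 = α_2. Error position i = 2.
  Consistency check: S_2/S_1 = 7·10 = 70 ≡ 5 = α_err ✓ (single-error assumption holds).
Step 4: error magnitude e = S_0/v_2 = S_0·∏_{j≠2}(α_2 − α_j) = 6·8 = 48 ≡ 9 (mod 13).
Step 5: correct position 2: c_2 = r_2 − e = 5 − 9 ≡ 9 (mod 13). Hence c = [12, 9, 8, 3, 0].
  Check: interpolating c through the α_i gives m(x) = 5 + 6·x (degree < 2) with m(α_i) = c_i for every i, so c is indeed a codeword.


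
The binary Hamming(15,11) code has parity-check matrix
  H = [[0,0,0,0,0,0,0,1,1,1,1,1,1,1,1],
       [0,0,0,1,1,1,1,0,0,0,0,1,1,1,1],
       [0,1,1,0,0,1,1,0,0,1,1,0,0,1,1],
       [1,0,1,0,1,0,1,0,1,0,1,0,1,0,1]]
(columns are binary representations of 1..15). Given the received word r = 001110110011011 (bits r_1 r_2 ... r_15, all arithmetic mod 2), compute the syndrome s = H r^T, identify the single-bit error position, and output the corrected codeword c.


s = (1, 0, 1, 1)^T, error position = 11, corrected codeword c = 001110110001011

Compute s = H r^T mod 2 one row at a time:
  s_1 = 1 + 0 + 0 + 1 + 1 + 0 + 1 + 1 = 5 ≡ 1 (mod 2).
  s_2 = 1 + 1 + 0 + 1 + 1 + 0 + 1 + 1 = 6 ≡ 0 (mod 2).
  s_3 = 0 + 1 + 0 + 1 + 0 + 1 + 1 + 1 = 5 ≡ 1 (mod 2).
  s_4 = 0 + 1 + 1 + 1 + 0 + 1 + 0 + 1 = 5 ≡ 1 (mod 2).
s = (1, 0, 1, 1)^T — this equals column 11 of H (binary 1011), so error is at position 11.
Correct: flip bit 11 of r = 001110110011011 to get c = 001110110001011.


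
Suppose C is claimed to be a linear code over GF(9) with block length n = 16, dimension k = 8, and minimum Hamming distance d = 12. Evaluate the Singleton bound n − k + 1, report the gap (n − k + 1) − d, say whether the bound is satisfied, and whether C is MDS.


Singleton RHS = n − k + 1 = 9, slack = -3, bound violated (no such code; not MDS).

Singleton bound: d ≤ n − k + 1.
Here n = 16, k = 8, so n − k + 1 = 9.
Given d = 12, check d ≤ 9: NO.
Slack = (n − k + 1) − d = -3.
The slack is negative: d = 12 exceeds n − k + 1 = 9 by 3, so the Singleton bound is violated and no linear [16, 8, 12]_9 code can exist. In particular it is not MDS (MDS requires d = n − k + 1 exactly).
Description: the claimed parameters are [16, 8, 12]_9; such a code would be impossible (violates the Singleton bound).


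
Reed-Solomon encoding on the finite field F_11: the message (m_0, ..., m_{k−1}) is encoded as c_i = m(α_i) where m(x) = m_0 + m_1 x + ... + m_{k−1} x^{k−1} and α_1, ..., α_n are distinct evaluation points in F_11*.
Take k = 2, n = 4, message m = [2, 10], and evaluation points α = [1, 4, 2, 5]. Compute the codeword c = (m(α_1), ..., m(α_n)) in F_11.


c = [1, 9, 0, 8]

Message polynomial: m(x) = 2 + 10·x (mod 11).
For each evaluation point α_i, compute m(α_i) mod 11:
  α_1 = 1: Horner steps 10 → 1, so m(1) = 1.
  α_2 = 4: Horner steps 10 → 9, so m(4) = 9.
  α_3 = 2: Horner steps 10 → 0, so m(2) = 0.
  α_4 = 5: Horner steps 10 → 8, so m(5) = 8.
Codeword c = [1, 9, 0, 8] ∈ F_11^4.


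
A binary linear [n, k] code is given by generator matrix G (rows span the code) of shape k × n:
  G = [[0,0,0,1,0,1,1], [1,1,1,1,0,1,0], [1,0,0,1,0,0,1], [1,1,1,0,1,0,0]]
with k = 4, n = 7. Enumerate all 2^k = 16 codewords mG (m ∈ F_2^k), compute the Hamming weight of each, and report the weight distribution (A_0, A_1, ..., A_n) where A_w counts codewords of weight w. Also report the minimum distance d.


Weight distribution: A_0 = 1, A_2 = 2, A_3 = 5, A_4 = 5, A_5 = 2, A_7 = 1. Minimum distance d = 2.

Enumerate all 2^4 = 16 messages m ∈ F_2^4.
For each, compute codeword c = mG in F_2^7, then tally its weight.
  m = 0000 → c = 0000000, weight = 0.
  m = 1000 → c = 0001011, weight = 3.
  m = 0100 → c = 1111010, weight = 5.
  m = 1100 → c = 1110001, weight = 4.
  m = 0010 → c = 1001001, weight = 3.
  m = 1010 → c = 1000010, weight = 2.
  m = 0110 → c = 0110011, weight = 4.
  m = 1110 → c = 0111000, weight = 3.
  m = 0001 → c = 1110100, weight = 4.
  m = 1001 → c = 1111111, weight = 7.
  m = 0101 → c = 0001110, weight = 3.
  m = 1101 → c = 0000101, weight = 2.
  m = 0011 → c = 0111101, weight = 5.
  m = 1011 → c = 0110110, weight = 4.
  m = 0111 → c = 1000111, weight = 4.
  m = 1111 → c = 1001100, weight = 3.
Tally weights:
  weight 0: 1 codewords.
  weight 2: 2 codewords.
  weight 3: 5 codewords.
  weight 4: 5 codewords.
  weight 5: 2 codewords.
  weight 7: 1 codewords.
Minimum distance d = smallest w > 0 with A_w > 0 = 2.
Sanity: Σ A_w = 16 = 2^4 = 16 ✓.


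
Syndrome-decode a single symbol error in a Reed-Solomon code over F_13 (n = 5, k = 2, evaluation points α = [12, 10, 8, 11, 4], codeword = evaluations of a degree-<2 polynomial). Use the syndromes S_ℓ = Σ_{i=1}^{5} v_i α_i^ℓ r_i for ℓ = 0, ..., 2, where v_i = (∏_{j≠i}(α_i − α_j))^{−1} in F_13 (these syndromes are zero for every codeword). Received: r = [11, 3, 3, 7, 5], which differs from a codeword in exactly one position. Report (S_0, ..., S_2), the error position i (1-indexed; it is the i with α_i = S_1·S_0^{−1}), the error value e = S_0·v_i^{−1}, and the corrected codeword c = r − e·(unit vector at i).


S = (1, 8, 12), error at position 3, error magnitude e = 8, c = [11, 3, 8, 7, 5].

Step 1: column multipliers v_i = (∏_{j≠i}(α_i − α_j))^{−1} mod 13.
  i = 1 (α = 12): (12−10)(12−8)(12−11)(12−4) = 2·4·1·8 = 64 ≡ 12, so v_1 = 12^{−1} = 12 (mod 13).
  i = 2 (α = 10): (10−12)(10−8)(10−11)(10−4) = (−2)·2·(−1)·6 = 24 ≡ 11, so v_2 = 11^{−1} = 6 (mod 13).
  i = 3 (α = 8): (8−12)(8−10)(8−11)(8−4) = (−4)·(−2)·(−3)·4 = −96 ≡ 8, so v_3 = 8^{−1} = 5 (mod 13).
  i = 4 (α = 11): (11−12)(11−10)(11−8)(11−4) = (−1)·1·3·7 = −21 ≡ 5, so v_4 = 5^{−1} = 8 (mod 13).
  i = 5 (α = 4): (4−12)(4−10)(4−8)(4−11) = (−8)·(−6)·(−4)·(−7) = 1344 ≡ 5, so v_5 = 5^{−1} = 8 (mod 13).
  v = [12, 6, 5, 8, 8].
Step 2: syndromes of r = [11, 3, 3, 7, 5] (all sums mod 13).
  S_0 = Σ v_i r_i = 12·11 + 6·3 + 5·3 + 8·7 + 8·5 = 261 ≡ 1.
  S_1 = Σ v_i α_i r_i = 12·12·11 + 6·10·3 + 5·8·3 + 8·11·7 + 8·4·5 = 2660 ≡ 8.
  α_i^2 mod 13 = [1, 9, 12, 4, 3].
  S_2 = Σ v_i α_i^2 r_i = 12·1·11 + 6·9·3 + 5·12·3 + 8·4·7 + 8·3·5 = 818 ≡ 12.
  S = (1, 8, 12) ≠ 0, so r is not a codeword (an error is present).
Step 3: locate the error. For a single error e at position i, S_ℓ = v_i·e·α_i^ℓ, so α_err = S_1/S_0.
  S_0^{−1} = 1^{−1} = 1 (mod 13), so α_err = 8·1 = 8 ≡ 8 = α_3. Error position i = 3.
  Consistency check: S_2/S_1 = 12·5 = 60 ≡ 8 = α_err ✓ (single-error assumption holds).
Step 4: error magnitude e = S_0/v_3 = S_0·∏_{j≠3}(α_3 − α_j) = 1·8 = 8 ≡ 8 (mod 13).
Step 5: correct position 3: c_3 = r_3 − e = 3 − 8 ≡ 8 (mod 13). Hence c = [11, 3, 8, 7, 5].
  Check: interpolating c through the α_i gives m(x) = 2 + 4·x (degree < 2) with m(α_i) = c_i for every i, so c is indeed a codeword.


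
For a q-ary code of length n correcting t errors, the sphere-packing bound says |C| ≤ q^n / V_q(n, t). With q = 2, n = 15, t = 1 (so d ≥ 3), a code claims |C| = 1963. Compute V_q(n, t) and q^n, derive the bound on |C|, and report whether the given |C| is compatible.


V_q(n, t) = 16, q^n = 32768, Hamming bound = 2048, |C| = 1963 ≤ bound (satisfied).

Step 1: Compute V_q(n, t) = Σ_{j=0}^1 C(n, j) (q−1)^j.
  j = 0: C(15,0)·(1)^0 = 1·1 = 1.
  j = 1: C(15,1)·(1)^1 = 15·1 = 15.
  V_q(n, t) = 1 + 15 = 16.
Step 2: q^n = 2^15 = 32768.
Step 3: Hamming bound ⌊q^n / V_q(n,t)⌋ = ⌊32768/16⌋ = 2048.
Step 4: Compare |C| = 1963 to 2048: satisfied.
The claimed |C| lies below the Hamming bound.


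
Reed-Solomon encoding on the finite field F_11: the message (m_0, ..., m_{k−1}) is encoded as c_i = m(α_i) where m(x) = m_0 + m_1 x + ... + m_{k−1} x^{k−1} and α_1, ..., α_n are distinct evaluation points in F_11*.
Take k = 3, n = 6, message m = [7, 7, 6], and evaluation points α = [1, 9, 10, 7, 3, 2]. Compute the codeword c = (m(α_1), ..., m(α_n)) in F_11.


c = [9, 6, 6, 9, 5, 1]

Message polynomial: m(x) = 7 + 7·x + 6·x^2 (mod 11).
For each evaluation point α_i, compute m(α_i) mod 11:
  α_1 = 1: Horner steps 6 → 2 → 9, so m(1) = 9.
  α_2 = 9: Horner steps 6 → 6 → 6, so m(9) = 6.
  α_3 = 10: Horner steps 6 → 1 → 6, so m(10) = 6.
  α_4 = 7: Horner steps 6 → 5 → 9, so m(7) = 9.
  α_5 = 3: Horner steps 6 → 3 → 5, so m(3) = 5.
  α_6 = 2: Horner steps 6 → 8 → 1, so m(2) = 1.
Codeword c = [9, 6, 6, 9, 5, 1] ∈ F_11^6.


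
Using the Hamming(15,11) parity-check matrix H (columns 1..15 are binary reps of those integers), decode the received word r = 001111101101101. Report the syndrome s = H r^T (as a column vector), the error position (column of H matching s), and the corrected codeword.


s = (1, 1, 1, 0)^T, error position = 14, corrected codeword c = 001111101101111

Compute s = H r^T mod 2 one row at a time:
  s_1 = 0 + 1 + 1 + 0 + 1 + 1 + 0 + 1 = 5 ≡ 1 (mod 2).
  s_2 = 1 + 1 + 1 + 1 + 1 + 1 + 0 + 1 = 7 ≡ 1 (mod 2).
  s_3 = 0 + 1 + 1 + 1 + 1 + 0 + 0 + 1 = 5 ≡ 1 (mod 2).
  s_4 = 0 + 1 + 1 + 1 + 1 + 0 + 1 + 1 = 6 ≡ 0 (mod 2).
s = (1, 1, 1, 0)^T — this equals column 14 of H (binary 1110), so error is at position 14.
Correct: flip bit 14 of r = 001111101101101 to get c = 001111101101111.


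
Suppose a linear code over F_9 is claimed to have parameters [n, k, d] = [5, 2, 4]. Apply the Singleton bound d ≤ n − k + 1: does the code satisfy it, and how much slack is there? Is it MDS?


Singleton RHS = n − k + 1 = 4, slack = 0, bound satisfied, MDS.

Singleton bound: d ≤ n − k + 1.
Here n = 5, k = 2, so n − k + 1 = 4.
Given d = 4, check d ≤ 4: YES.
Slack = (n − k + 1) − d = 0.
The code is MDS (slack = 0).
Description: the claimed parameters are [5, 2, 4]_9; such a code would be MDS (meets Singleton bound).


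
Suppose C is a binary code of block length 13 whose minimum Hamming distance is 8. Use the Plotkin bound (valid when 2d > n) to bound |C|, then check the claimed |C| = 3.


Plotkin bound M ≤ 4; given |C| = 3 ≤ bound (satisfied).

Check applicability: 2d = 16, n = 13.
2d − n = 3 > 0, so Plotkin applies.
Compute d/(2d−n) = 8/3 ≈ 2.6667.
⌊d/(2d−n)⌋ = 2.
Plotkin bound: M ≤ 2·2 = 4.
Given |C| = 3, check: satisfied.
This |C| is below the Plotkin bound.


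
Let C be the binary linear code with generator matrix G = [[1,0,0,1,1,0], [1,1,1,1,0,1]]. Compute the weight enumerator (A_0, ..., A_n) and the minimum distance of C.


Weight distribution: A_0 = 1, A_3 = 1, A_4 = 1, A_5 = 1. Minimum distance d = 3.

Enumerate all 2^2 = 4 messages m ∈ F_2^2.
For each, compute codeword c = mG in F_2^6, then tally its weight.
  m = 00 → c = 000000, weight = 0.
  m = 10 → c = 100110, weight = 3.
  m = 01 → c = 111101, weight = 5.
  m = 11 → c = 011011, weight = 4.
Tally weights:
  weight 0: 1 codewords.
  weight 3: 1 codewords.
  weight 4: 1 codewords.
  weight 5: 1 codewords.
Minimum distance d = smallest w > 0 with A_w > 0 = 3.
Sanity: Σ A_w = 4 = 2^2 = 4 ✓.


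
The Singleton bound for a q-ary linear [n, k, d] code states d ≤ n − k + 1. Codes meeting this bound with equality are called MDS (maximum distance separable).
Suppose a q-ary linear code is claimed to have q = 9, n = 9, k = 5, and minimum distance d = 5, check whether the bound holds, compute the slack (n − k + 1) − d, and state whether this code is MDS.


Singleton RHS = n − k + 1 = 5, slack = 0, bound satisfied, MDS.

Singleton bound: d ≤ n − k + 1.
Here n = 9, k = 5, so n − k + 1 = 5.
Given d = 5, check d ≤ 5: YES.
Slack = (n − k + 1) − d = 0.
The code is MDS (slack = 0).
Description: the claimed parameters are [9, 5, 5]_9; such a code would be MDS (meets Singleton bound).


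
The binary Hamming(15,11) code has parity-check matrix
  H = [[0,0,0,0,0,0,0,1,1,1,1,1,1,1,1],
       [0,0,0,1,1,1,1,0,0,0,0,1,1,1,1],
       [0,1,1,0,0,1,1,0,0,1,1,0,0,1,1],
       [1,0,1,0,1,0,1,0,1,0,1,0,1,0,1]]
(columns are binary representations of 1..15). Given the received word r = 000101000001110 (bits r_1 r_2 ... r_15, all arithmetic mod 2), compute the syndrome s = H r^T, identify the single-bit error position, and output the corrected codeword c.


s = (1, 1, 0, 1)^T, error position = 13, corrected codeword c = 000101000001010

Compute s = H r^T mod 2 one row at a time:
  s_1 = 0 + 0 + 0 + 0 + 1 + 1 + 1 + 0 = 3 ≡ 1 (mod 2).
  s_2 = 1 + 0 + 1 + 0 + 1 + 1 + 1 + 0 = 5 ≡ 1 (mod 2).
  s_3 = 0 + 0 + 1 + 0 + 0 + 0 + 1 + 0 = 2 ≡ 0 (mod 2).
  s_4 = 0 + 0 + 0 + 0 + 0 + 0 + 1 + 0 = 1 ≡ 1 (mod 2).
s = (1, 1, 0, 1)^T — this equals column 13 of H (binary 1101), so error is at position 13.
Correct: flip bit 13 of r = 000101000001110 to get c = 000101000001010.


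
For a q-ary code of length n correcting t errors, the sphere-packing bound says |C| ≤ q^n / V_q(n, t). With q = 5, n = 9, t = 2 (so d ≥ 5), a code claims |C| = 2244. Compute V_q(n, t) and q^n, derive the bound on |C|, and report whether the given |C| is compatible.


V_q(n, t) = 613, q^n = 1953125, Hamming bound = 3186, |C| = 2244 ≤ bound (satisfied).

Step 1: Compute V_q(n, t) = Σ_{j=0}^2 C(n, j) (q−1)^j.
  j = 0: C(9,0)·(4)^0 = 1·1 = 1.
  j = 1: C(9,1)·(4)^1 = 9·4 = 36.
  j = 2: C(9,2)·(4)^2 = 36·16 = 576.
  V_q(n, t) = 1 + 36 + 576 = 613.
Step 2: q^n = 5^9 = 1953125.
Step 3: Hamming bound ⌊q^n / V_q(n,t)⌋ = ⌊1953125/613⌋ = 3186.
Step 4: Compare |C| = 2244 to 3186: satisfied.
The claimed |C| lies below the Hamming bound.


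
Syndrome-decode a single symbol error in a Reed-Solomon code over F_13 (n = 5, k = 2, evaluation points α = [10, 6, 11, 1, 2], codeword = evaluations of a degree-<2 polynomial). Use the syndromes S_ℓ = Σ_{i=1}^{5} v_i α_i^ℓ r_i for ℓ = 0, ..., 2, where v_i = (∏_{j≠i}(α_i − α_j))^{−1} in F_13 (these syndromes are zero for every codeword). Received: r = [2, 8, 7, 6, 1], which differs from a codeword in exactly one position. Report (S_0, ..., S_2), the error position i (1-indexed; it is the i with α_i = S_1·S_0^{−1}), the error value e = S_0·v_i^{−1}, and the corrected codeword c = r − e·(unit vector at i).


S = (11, 11, 11), error at position 4, error magnitude e = 10, c = [2, 8, 7, 9, 1].

Step 1: column multipliers v_i = (∏_{j≠i}(α_i − α_j))^{−1} mod 13.
  i = 1 (α = 10): (10−6)(10−11)(10−1)(10−2) = 4·(−1)·9·8 = −288 ≡ 11, so v_1 = 11^{−1} = 6 (mod 13).
  i = 2 (α = 6): (6−10)(6−11)(6−1)(6−2) = (−4)·(−5)·5·4 = 400 ≡ 10, so v_2 = 10^{−1} = 4 (mod 13).
  i = 3 (α = 11): (11−10)(11−6)(11−1)(11−2) = 1·5·10·9 = 450 ≡ 8, so v_3 = 8^{−1} = 5 (mod 13).
  i = 4 (α = 1): (1−10)(1−6)(1−11)(1−2) = (−9)·(−5)·(−10)·(−1) = 450 ≡ 8, so v_4 = 8^{−1} = 5 (mod 13).
  i = 5 (α = 2): (2−10)(2−6)(2−11)(2−1) = (−8)·(−4)·(−9)·1 = −288 ≡ 11, so v_5 = 11^{−1} = 6 (mod 13).
  v = [6, 4, 5, 5, 6].
Step 2: syndromes of r = [2, 8, 7, 6, 1] (all sums mod 13).
  S_0 = Σ v_i r_i = 6·2 + 4·8 + 5·7 + 5·6 + 6·1 = 115 ≡ 11.
  S_1 = Σ v_i α_i r_i = 6·10·2 + 4·6·8 + 5·11·7 + 5·1·6 + 6·2·1 = 739 ≡ 11.
  α_i^2 mod 13 = [9, 10, 4, 1, 4].
  S_2 = Σ v_i α_i^2 r_i = 6·9·2 + 4·10·8 + 5·4·7 + 5·1·6 + 6·4·1 = 622 ≡ 11.
  S = (11, 11, 11) ≠ 0, so r is not a codeword (an error is present).
Step 3: locate the error. For a single error e at position i, S_ℓ = v_i·e·α_i^ℓ, so α_err = S_1/S_0.
  S_0^{−1} = 11^{−1} = 6 (mod 13), so α_err = 11·6 = 66 ≡ 1 = α_4. Error position i = 4.
  Consistency check: S_2/S_1 = 11·6 = 66 ≡ 1 = α_err ✓ (single-error assumption holds).
Step 4: error magnitude e = S_0/v_4 = S_0·∏_{j≠4}(α_4 − α_j) = 11·8 = 88 ≡ 10 (mod 13).
Step 5: correct position 4: c_4 = r_4 − e = 6 − 10 ≡ 9 (mod 13). Hence c = [2, 8, 7, 9, 1].
  Check: interpolating c through the α_i gives m(x) = 4 + 5·x (degree < 2) with m(α_i) = c_i for every i, so c is indeed a codeword.


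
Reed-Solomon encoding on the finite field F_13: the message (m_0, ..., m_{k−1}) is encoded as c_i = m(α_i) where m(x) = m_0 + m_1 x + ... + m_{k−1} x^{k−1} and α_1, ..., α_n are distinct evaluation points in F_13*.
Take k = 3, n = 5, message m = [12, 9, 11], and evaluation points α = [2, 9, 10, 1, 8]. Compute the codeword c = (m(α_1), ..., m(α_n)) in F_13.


c = [9, 9, 6, 6, 8]

Message polynomial: m(x) = 12 + 9·x + 11·x^2 (mod 13).
For each evaluation point α_i, compute m(α_i) mod 13:
  α_1 = 2: Horner steps 11 → 5 → 9, so m(2) = 9.
  α_2 = 9: Horner steps 11 → 4 → 9, so m(9) = 9.
  α_3 = 10: Horner steps 11 → 2 → 6, so m(10) = 6.
  α_4 = 1: Horner steps 11 → 7 → 6, so m(1) = 6.
  α_5 = 8: Horner steps 11 → 6 → 8, so m(8) = 8.
Codeword c = [9, 9, 6, 6, 8] ∈ F_13^5.


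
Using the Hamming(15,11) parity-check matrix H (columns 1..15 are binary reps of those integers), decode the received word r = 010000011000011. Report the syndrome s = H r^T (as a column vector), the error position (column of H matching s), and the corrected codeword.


s = (0, 0, 1, 0)^T, error position = 2, corrected codeword c = 000000011000011

Compute s = H r^T mod 2 one row at a time:
  s_1 = 1 + 1 + 0 + 0 + 0 + 0 + 1 + 1 = 4 ≡ 0 (mod 2).
  s_2 = 0 + 0 + 0 + 0 + 0 + 0 + 1 + 1 = 2 ≡ 0 (mod 2).
  s_3 = 1 + 0 + 0 + 0 + 0 + 0 + 1 + 1 = 3 ≡ 1 (mod 2).
  s_4 = 0 + 0 + 0 + 0 + 1 + 0 + 0 + 1 = 2 ≡ 0 (mod 2).
s = (0, 0, 1, 0)^T — this equals column 2 of H (binary 0010), so error is at position 2.
Correct: flip bit 2 of r = 010000011000011 to get c = 000000011000011.


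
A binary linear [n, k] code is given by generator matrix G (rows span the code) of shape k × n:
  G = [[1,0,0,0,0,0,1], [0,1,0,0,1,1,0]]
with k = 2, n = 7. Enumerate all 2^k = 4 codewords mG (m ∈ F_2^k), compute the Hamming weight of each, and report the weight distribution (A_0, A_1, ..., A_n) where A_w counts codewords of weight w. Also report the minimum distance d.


Weight distribution: A_0 = 1, A_2 = 1, A_3 = 1, A_5 = 1. Minimum distance d = 2.

Enumerate all 2^2 = 4 messages m ∈ F_2^2.
For each, compute codeword c = mG in F_2^7, then tally its weight.
  m = 00 → c = 0000000, weight = 0.
  m = 10 → c = 1000001, weight = 2.
  m = 01 → c = 0100110, weight = 3.
  m = 11 → c = 1100111, weight = 5.
Tally weights:
  weight 0: 1 codewords.
  weight 2: 1 codewords.
  weight 3: 1 codewords.
  weight 5: 1 codewords.
Minimum distance d = smallest w > 0 with A_w > 0 = 2.
Sanity: Σ A_w = 4 = 2^2 = 4 ✓.


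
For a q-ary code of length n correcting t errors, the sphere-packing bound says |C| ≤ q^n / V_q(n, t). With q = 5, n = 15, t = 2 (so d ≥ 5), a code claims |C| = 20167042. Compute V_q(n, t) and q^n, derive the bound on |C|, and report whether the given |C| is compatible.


V_q(n, t) = 1741, q^n = 30517578125, Hamming bound = 17528764, |C| = 20167042 > bound (violated).

Step 1: Compute V_q(n, t) = Σ_{j=0}^2 C(n, j) (q−1)^j.
  j = 0: C(15,0)·(4)^0 = 1·1 = 1.
  j = 1: C(15,1)·(4)^1 = 15·4 = 60.
  j = 2: C(15,2)·(4)^2 = 105·16 = 1680.
  V_q(n, t) = 1 + 60 + 1680 = 1741.
Step 2: q^n = 5^15 = 30517578125.
Step 3: Hamming bound ⌊q^n / V_q(n,t)⌋ = ⌊30517578125/1741⌋ = 17528764.
Step 4: Compare |C| = 20167042 to 17528764: violated.
The claimed |C| lies above the Hamming bound, so no 5-ary code of length 15 with d ≥ 5 can have 20167042 codewords.


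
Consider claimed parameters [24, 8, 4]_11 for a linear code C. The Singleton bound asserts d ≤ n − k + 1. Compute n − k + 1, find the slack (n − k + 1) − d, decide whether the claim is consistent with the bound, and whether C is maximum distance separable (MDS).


Singleton RHS = n − k + 1 = 17, slack = 13, bound satisfied, not MDS.

Singleton bound: d ≤ n − k + 1.
Here n = 24, k = 8, so n − k + 1 = 17.
Given d = 4, check d ≤ 17: YES.
Slack = (n − k + 1) − d = 13.
The code is NOT MDS (slack = 13 > 0).
Description: the claimed parameters are [24, 8, 4]_11; such a code would be non-MDS.


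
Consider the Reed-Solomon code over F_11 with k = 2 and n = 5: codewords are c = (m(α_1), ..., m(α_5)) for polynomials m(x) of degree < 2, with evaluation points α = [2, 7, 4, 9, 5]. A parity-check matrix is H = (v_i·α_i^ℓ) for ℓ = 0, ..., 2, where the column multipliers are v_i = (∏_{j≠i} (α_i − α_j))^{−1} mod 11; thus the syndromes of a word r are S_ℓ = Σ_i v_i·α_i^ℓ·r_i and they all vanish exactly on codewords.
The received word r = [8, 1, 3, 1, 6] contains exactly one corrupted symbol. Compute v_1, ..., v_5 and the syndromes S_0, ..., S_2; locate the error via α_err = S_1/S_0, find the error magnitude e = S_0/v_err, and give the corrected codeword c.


S = (1, 9, 4), error at position 4, error magnitude e = 5, c = [8, 1, 3, 7, 6].

Step 1: column multipliers v_i = (∏_{j≠i}(α_i − α_j))^{−1} mod 11.
  i = 1 (α = 2): (2−7)(2−4)(2−9)(2−5) = (−5)·(−2)·(−7)·(−3) = 210 ≡ 1, so v_1 = 1^{−1} = 1 (mod 11).
  i = 2 (α = 7): (7−2)(7−4)(7−9)(7−5) = 5·3·(−2)·2 = −60 ≡ 6, so v_2 = 6^{−1} = 2 (mod 11).
  i = 3 (α = 4): (4−2)(4−7)(4−9)(4−5) = 2·(−3)·(−5)·(−1) = −30 ≡ 3, so v_3 = 3^{−1} = 4 (mod 11).
  i = 4 (α = 9): (9−2)(9−7)(9−4)(9−5) = 7·2·5·4 = 280 ≡ 5, so v_4 = 5^{−1} = 9 (mod 11).
  i = 5 (α = 5): (5−2)(5−7)(5−4)(5−9) = 3·(−2)·1·(−4) = 24 ≡ 2, so v_5 = 2^{−1} = 6 (mod 11).
  v = [1, 2, 4, 9, 6].
Step 2: syndromes of r = [8, 1, 3, 1, 6] (all sums mod 11).
  S_0 = Σ v_i r_i = 1·8 + 2·1 + 4·3 + 9·1 + 6·6 = 67 ≡ 1.
  S_1 = Σ v_i α_i r_i = 1·2·8 + 2·7·1 + 4·4·3 + 9·9·1 + 6·5·6 = 339 ≡ 9.
  α_i^2 mod 11 = [4, 5, 5, 4, 3].
  S_2 = Σ v_i α_i^2 r_i = 1·4·8 + 2·5·1 + 4·5·3 + 9·4·1 + 6·3·6 = 246 ≡ 4.
  S = (1, 9, 4) ≠ 0, so r is not a codeword (an error is present).
Step 3: locate the error. For a single error e at position i, S_ℓ = v_i·e·α_i^ℓ, so α_err = S_1/S_0.
  S_0^{−1} = 1^{−1} = 1 (mod 11), so α_err = 9·1 = 9 ≡ 9 = α_4. Error position i = 4.
  Consistency check: S_2/S_1 = 4·5 = 20 ≡ 9 = α_err ✓ (single-error assumption holds).
Step 4: error magnitude e = S_0/v_4 = S_0·∏_{j≠4}(α_4 − α_j) = 1·5 = 5 ≡ 5 (mod 11).
Step 5: correct position 4: c_4 = r_4 − e = 1 − 5 ≡ 7 (mod 11). Hence c = [8, 1, 3, 7, 6].
  Check: interpolating c through the α_i gives m(x) = 2 + 3·x (degree < 2) with m(α_i) = c_i for every i, so c is indeed a codeword.


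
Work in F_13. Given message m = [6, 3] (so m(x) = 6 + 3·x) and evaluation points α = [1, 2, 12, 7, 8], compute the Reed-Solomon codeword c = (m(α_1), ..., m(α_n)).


c = [9, 12, 3, 1, 4]

Message polynomial: m(x) = 6 + 3·x (mod 13).
For each evaluation point α_i, compute m(α_i) mod 13:
  α_1 = 1: Horner steps 3 → 9, so m(1) = 9.
  α_2 = 2: Horner steps 3 → 12, so m(2) = 12.
  α_3 = 12: Horner steps 3 → 3, so m(12) = 3.
  α_4 = 7: Horner steps 3 → 1, so m(7) = 1.
  α_5 = 8: Horner steps 3 → 4, so m(8) = 4.
Codeword c = [9, 12, 3, 1, 4] ∈ F_13^5.


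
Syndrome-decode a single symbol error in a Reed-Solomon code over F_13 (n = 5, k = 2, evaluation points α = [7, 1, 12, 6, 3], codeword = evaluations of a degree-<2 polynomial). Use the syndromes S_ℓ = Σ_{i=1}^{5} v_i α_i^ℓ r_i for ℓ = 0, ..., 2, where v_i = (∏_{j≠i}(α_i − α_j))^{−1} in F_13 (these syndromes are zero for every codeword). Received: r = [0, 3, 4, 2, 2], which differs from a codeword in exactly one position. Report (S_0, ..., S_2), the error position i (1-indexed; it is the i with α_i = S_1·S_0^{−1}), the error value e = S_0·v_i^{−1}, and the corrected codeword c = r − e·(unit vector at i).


S = (5, 4, 11), error at position 4, error magnitude e = 8, c = [0, 3, 4, 7, 2].

Step 1: column multipliers v_i = (∏_{j≠i}(α_i − α_j))^{−1} mod 13.
  i = 1 (α = 7): (7−1)(7−12)(7−6)(7−3) = 6·(−5)·1·4 = −120 ≡ 10, so v_1 = 10^{−1} = 4 (mod 13).
  i = 2 (α = 1): (1−7)(1−12)(1−6)(1−3) = (−6)·(−11)·(−5)·(−2) = 660 ≡ 10, so v_2 = 10^{−1} = 4 (mod 13).
  i = 3 (α = 12): (12−7)(12−1)(12−6)(12−3) = 5·11·6·9 = 2970 ≡ 6, so v_3 = 6^{−1} = 11 (mod 13).
  i = 4 (α = 6): (6−7)(6−1)(6−12)(6−3) = (−1)·5·(−6)·3 = 90 ≡ 12, so v_4 = 12^{−1} = 12 (mod 13).
  i = 5 (α = 3): (3−7)(3−1)(3−12)(3−6) = (−4)·2·(−9)·(−3) = −216 ≡ 5, so v_5 = 5^{−1} = 8 (mod 13).
  v = [4, 4, 11, 12, 8].
Step 2: syndromes of r = [0, 3, 4, 2, 2] (all sums mod 13).
  S_0 = Σ v_i r_i = 4·0 + 4·3 + 11·4 + 12·2 + 8·2 = 96 ≡ 5.
  S_1 = Σ v_i α_i r_i = 4·7·0 + 4·1·3 + 11·12·4 + 12·6·2 + 8·3·2 = 732 ≡ 4.
  α_i^2 mod 13 = [10, 1, 1, 10, 9].
  S_2 = Σ v_i α_i^2 r_i = 4·10·0 + 4·1·3 + 11·1·4 + 12·10·2 + 8·9·2 = 440 ≡ 11.
  S = (5, 4, 11) ≠ 0, so r is not a codeword (an error is present).
Step 3: locate the error. For a single error e at position i, S_ℓ = v_i·e·α_i^ℓ, so α_err = S_1/S_0.
  S_0^{−1} = 5^{−1} = 8 (mod 13), so α_err = 4·8 = 32 ≡ 6 = α_4. Error position i = 4.
  Consistency check: S_2/S_1 = 11·10 = 110 ≡ 6 = α_err ✓ (single-error assumption holds).
Step 4: error magnitude e = S_0/v_4 = S_0·∏_{j≠4}(α_4 − α_j) = 5·12 = 60 ≡ 8 (mod 13).
Step 5: correct position 4: c_4 = r_4 − e = 2 − 8 ≡ 7 (mod 13). Hence c = [0, 3, 4, 7, 2].
  Check: interpolating c through the α_i gives m(x) = 10 + 6·x (degree < 2) with m(α_i) = c_i for every i, so c is indeed a codeword.


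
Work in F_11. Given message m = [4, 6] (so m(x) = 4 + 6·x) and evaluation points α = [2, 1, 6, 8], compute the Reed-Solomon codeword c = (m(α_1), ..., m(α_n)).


c = [5, 10, 7, 8]

Message polynomial: m(x) = 4 + 6·x (mod 11).
For each evaluation point α_i, compute m(α_i) mod 11:
  α_1 = 2: Horner steps 6 → 5, so m(2) = 5.
  α_2 = 1: Horner steps 6 → 10, so m(1) = 10.
  α_3 = 6: Horner steps 6 → 7, so m(6) = 7.
  α_4 = 8: Horner steps 6 → 8, so m(8) = 8.
Codeword c = [5, 10, 7, 8] ∈ F_11^4.


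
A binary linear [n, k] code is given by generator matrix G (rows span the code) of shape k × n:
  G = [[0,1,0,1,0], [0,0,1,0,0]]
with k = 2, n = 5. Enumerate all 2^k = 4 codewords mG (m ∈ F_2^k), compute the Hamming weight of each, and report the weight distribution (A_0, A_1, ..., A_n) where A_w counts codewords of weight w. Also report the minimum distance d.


Weight distribution: A_0 = 1, A_1 = 1, A_2 = 1, A_3 = 1. Minimum distance d = 1.

Enumerate all 2^2 = 4 messages m ∈ F_2^2.
For each, compute codeword c = mG in F_2^5, then tally its weight.
  m = 00 → c = 00000, weight = 0.
  m = 10 → c = 01010, weight = 2.
  m = 01 → c = 00100, weight = 1.
  m = 11 → c = 01110, weight = 3.
Tally weights:
  weight 0: 1 codewords.
  weight 1: 1 codewords.
  weight 2: 1 codewords.
  weight 3: 1 codewords.
Minimum distance d = smallest w > 0 with A_w > 0 = 1.
Sanity: Σ A_w = 4 = 2^2 = 4 ✓.


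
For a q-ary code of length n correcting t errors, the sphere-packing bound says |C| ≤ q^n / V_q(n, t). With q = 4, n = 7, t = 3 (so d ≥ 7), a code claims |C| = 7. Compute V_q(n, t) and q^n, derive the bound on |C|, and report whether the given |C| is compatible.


V_q(n, t) = 1156, q^n = 16384, Hamming bound = 14, |C| = 7 ≤ bound (satisfied).

Step 1: Compute V_q(n, t) = Σ_{j=0}^3 C(n, j) (q−1)^j.
  j = 0: C(7,0)·(3)^0 = 1·1 = 1.
  j = 1: C(7,1)·(3)^1 = 7·3 = 21.
  j = 2: C(7,2)·(3)^2 = 21·9 = 189.
  j = 3: C(7,3)·(3)^3 = 35·27 = 945.
  V_q(n, t) = 1 + 21 + 189 + 945 = 1156.
Step 2: q^n = 4^7 = 16384.
Step 3: Hamming bound ⌊q^n / V_q(n,t)⌋ = ⌊16384/1156⌋ = 14.
Step 4: Compare |C| = 7 to 14: satisfied.
The claimed |C| lies below the Hamming bound.


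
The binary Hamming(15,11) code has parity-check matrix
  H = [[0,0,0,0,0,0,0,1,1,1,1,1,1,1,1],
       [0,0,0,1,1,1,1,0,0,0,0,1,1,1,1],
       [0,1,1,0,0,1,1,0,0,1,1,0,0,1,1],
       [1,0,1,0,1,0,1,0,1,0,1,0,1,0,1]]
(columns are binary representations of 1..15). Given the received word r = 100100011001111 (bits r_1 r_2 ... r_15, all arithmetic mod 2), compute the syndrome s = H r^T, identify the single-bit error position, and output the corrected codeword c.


s = (0, 1, 0, 0)^T, error position = 4, corrected codeword c = 100000011001111

Compute s = H r^T mod 2 one row at a time:
  s_1 = 1 + 1 + 0 + 0 + 1 + 1 + 1 + 1 = 6 ≡ 0 (mod 2).
  s_2 = 1 + 0 + 0 + 0 + 1 + 1 + 1 + 1 = 5 ≡ 1 (mod 2).
  s_3 = 0 + 0 + 0 + 0 + 0 + 0 + 1 + 1 = 2 ≡ 0 (mod 2).
  s_4 = 1 + 0 + 0 + 0 + 1 + 0 + 1 + 1 = 4 ≡ 0 (mod 2).
s = (0, 1, 0, 0)^T — this equals column 4 of H (binary 0100), so error is at position 4.
Correct: flip bit 4 of r = 100100011001111 to get c = 100000011001111.


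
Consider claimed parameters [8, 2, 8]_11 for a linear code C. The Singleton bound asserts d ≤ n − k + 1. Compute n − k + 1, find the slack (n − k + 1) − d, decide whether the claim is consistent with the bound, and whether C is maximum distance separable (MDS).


Singleton RHS = n − k + 1 = 7, slack = -1, bound violated (no such code; not MDS).

Singleton bound: d ≤ n − k + 1.
Here n = 8, k = 2, so n − k + 1 = 7.
Given d = 8, check d ≤ 7: NO.
Slack = (n − k + 1) − d = -1.
The slack is negative: d = 8 exceeds n − k + 1 = 7 by 1, so the Singleton bound is violated and no linear [8, 2, 8]_11 code can exist. In particular it is not MDS (MDS requires d = n − k + 1 exactly).
Description: the claimed parameters are [8, 2, 8]_11; such a code would be impossible (violates the Singleton bound).


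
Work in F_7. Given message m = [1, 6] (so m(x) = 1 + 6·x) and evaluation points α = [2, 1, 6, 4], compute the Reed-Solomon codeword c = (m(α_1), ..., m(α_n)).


c = [6, 0, 2, 4]

Message polynomial: m(x) = 1 + 6·x (mod 7).
For each evaluation point α_i, compute m(α_i) mod 7:
  α_1 = 2: Horner steps 6 → 6, so m(2) = 6.
  α_2 = 1: Horner steps 6 → 0, so m(1) = 0.
  α_3 = 6: Horner steps 6 → 2, so m(6) = 2.
  α_4 = 4: Horner steps 6 → 4, so m(4) = 4.
Codeword c = [6, 0, 2, 4] ∈ F_7^4.


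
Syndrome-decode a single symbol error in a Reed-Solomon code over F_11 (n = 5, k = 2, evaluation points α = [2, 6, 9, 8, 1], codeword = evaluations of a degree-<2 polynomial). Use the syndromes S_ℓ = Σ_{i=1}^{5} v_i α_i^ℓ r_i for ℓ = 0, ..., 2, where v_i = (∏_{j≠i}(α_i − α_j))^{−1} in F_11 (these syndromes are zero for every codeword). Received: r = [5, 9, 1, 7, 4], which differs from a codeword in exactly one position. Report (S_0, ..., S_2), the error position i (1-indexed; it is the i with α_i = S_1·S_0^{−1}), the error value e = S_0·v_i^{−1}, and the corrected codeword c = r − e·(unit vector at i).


S = (10, 3, 2), error at position 4, error magnitude e = 7, c = [5, 9, 1, 0, 4].

Step 1: column multipliers v_i = (∏_{j≠i}(α_i − α_j))^{−1} mod 11.
  i = 1 (α = 2): (2−6)(2−9)(2−8)(2−1) = (−4)·(−7)·(−6)·1 = −168 ≡ 8, so v_1 = 8^{−1} = 7 (mod 11).
  i = 2 (α = 6): (6−2)(6−9)(6−8)(6−1) = 4·(−3)·(−2)·5 = 120 ≡ 10, so v_2 = 10^{−1} = 10 (mod 11).
  i = 3 (α = 9): (9−2)(9−6)(9−8)(9−1) = 7·3·1·8 = 168 ≡ 3, so v_3 = 3^{−1} = 4 (mod 11).
  i = 4 (α = 8): (8−2)(8−6)(8−9)(8−1) = 6·2·(−1)·7 = −84 ≡ 4, so v_4 = 4^{−1} = 3 (mod 11).
  i = 5 (α = 1): (1−2)(1−6)(1−9)(1−8) = (−1)·(−5)·(−8)·(−7) = 280 ≡ 5, so v_5 = 5^{−1} = 9 (mod 11).
  v = [7, 10, 4, 3, 9].
Step 2: syndromes of r = [5, 9, 1, 7, 4] (all sums mod 11).
  S_0 = Σ v_i r_i = 7·5 + 10·9 + 4·1 + 3·7 + 9·4 = 186 ≡ 10.
  S_1 = Σ v_i α_i r_i = 7·2·5 + 10·6·9 + 4·9·1 + 3·8·7 + 9·1·4 = 850 ≡ 3.
  α_i^2 mod 11 = [4, 3, 4, 9, 1].
  S_2 = Σ v_i α_i^2 r_i = 7·4·5 + 10·3·9 + 4·4·1 + 3·9·7 + 9·1·4 = 651 ≡ 2.
  S = (10, 3, 2) ≠ 0, so r is not a codeword (an error is present).
Step 3: locate the error. For a single error e at position i, S_ℓ = v_i·e·α_i^ℓ, so α_err = S_1/S_0.
  S_0^{−1} = 10^{−1} = 10 (mod 11), so α_err = 3·10 = 30 ≡ 8 = α_4. Error position i = 4.
  Consistency check: S_2/S_1 = 2·4 = 8 ≡ 8 = α_err ✓ (single-error assumption holds).
Step 4: error magnitude e = S_0/v_4 = S_0·∏_{j≠4}(α_4 − α_j) = 10·4 = 40 ≡ 7 (mod 11).
Step 5: correct position 4: c_4 = r_4 − e = 7 − 7 ≡ 0 (mod 11). Hence c = [5, 9, 1, 0, 4].
  Check: interpolating c through the α_i gives m(x) = 3 + 1·x (degree < 2) with m(α_i) = c_i for every i, so c is indeed a codeword.


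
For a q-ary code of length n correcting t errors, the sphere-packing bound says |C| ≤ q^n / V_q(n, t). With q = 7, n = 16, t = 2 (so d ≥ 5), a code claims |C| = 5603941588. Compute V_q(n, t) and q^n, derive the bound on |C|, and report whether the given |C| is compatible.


V_q(n, t) = 4417, q^n = 33232930569601, Hamming bound = 7523869270, |C| = 5603941588 ≤ bound (satisfied).

Step 1: Compute V_q(n, t) = Σ_{j=0}^2 C(n, j) (q−1)^j.
  j = 0: C(16,0)·(6)^0 = 1·1 = 1.
  j = 1: C(16,1)·(6)^1 = 16·6 = 96.
  j = 2: C(16,2)·(6)^2 = 120·36 = 4320.
  V_q(n, t) = 1 + 96 + 4320 = 4417.
Step 2: q^n = 7^16 = 33232930569601.
Step 3: Hamming bound ⌊q^n / V_q(n,t)⌋ = ⌊33232930569601/4417⌋ = 7523869270.
Step 4: Compare |C| = 5603941588 to 7523869270: satisfied.
The claimed |C| lies below the Hamming bound.
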